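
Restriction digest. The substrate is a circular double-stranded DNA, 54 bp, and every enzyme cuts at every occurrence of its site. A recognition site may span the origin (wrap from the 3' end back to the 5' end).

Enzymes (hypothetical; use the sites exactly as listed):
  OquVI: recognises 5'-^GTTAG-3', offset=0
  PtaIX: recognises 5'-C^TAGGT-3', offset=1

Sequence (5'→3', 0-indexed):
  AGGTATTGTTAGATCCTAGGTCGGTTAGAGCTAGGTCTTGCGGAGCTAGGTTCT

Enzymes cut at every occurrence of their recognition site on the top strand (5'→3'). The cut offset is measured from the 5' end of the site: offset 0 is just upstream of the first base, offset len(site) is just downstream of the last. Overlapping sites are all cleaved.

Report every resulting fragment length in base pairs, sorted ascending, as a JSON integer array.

Per-enzyme occurrences:
  OquVI (GTTAG, off=0): starts [7, 23] → cuts [7, 23]
  PtaIX (CTAGGT, off=1): starts [15, 30, 45, 52] → cuts [16, 31, 46, 53]

Pooled cuts: [7, 16, 23, 31, 46, 53]

Fragments:
  7→16: 9 bp
  16→23: 7 bp
  23→31: 8 bp
  31→46: 15 bp
  46→53: 7 bp
  53→7 (wrap): 54-53+7 = 8 bp

[7,7,8,8,9,15]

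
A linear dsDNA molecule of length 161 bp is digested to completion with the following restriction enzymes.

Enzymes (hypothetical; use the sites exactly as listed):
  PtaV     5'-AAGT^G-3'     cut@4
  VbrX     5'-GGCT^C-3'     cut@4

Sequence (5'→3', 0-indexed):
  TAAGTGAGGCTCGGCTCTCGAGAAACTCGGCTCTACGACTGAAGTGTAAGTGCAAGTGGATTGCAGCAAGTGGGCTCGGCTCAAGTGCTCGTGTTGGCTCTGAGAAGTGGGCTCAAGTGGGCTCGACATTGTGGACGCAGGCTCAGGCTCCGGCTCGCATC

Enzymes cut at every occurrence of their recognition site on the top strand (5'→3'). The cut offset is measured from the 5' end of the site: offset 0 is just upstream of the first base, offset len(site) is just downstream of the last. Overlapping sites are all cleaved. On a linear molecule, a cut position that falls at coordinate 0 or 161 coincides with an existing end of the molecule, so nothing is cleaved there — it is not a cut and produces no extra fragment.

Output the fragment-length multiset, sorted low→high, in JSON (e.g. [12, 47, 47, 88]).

[5,5,5,5,5,5,5,5,6,6,6,6,6,6,9,13,13,14,16,20]

Scan for sites:
  PtaV (AAGTG, off=4): starts [1, 41, 47, 53, 67, 82, 104, 114] → cuts [5, 45, 51, 57, 71, 86, 108, 118]
  VbrX (GGCTC, off=4): starts [7, 12, 28, 72, 77, 95, 109, 119, 139, 145, 151] → cuts [11, 16, 32, 76, 81, 99, 113, 123, 143, 149, 155]

Pooled cuts: [5, 11, 16, 32, 45, 51, 57, 71, 76, 81, 86, 99, 108, 113, 118, 123, 143, 149, 155]

Fragments:
  [0,5): 5 bp
  [5,11): 6 bp
  [11,16): 5 bp
  [16,32): 16 bp
  [32,45): 13 bp
  [45,51): 6 bp
  [51,57): 6 bp
  [57,71): 14 bp
  [71,76): 5 bp
  [76,81): 5 bp
  [81,86): 5 bp
  [86,99): 13 bp
  [99,108): 9 bp
  [108,113): 5 bp
  [113,118): 5 bp
  [118,123): 5 bp
  [123,143): 20 bp
  [143,149): 6 bp
  [149,155): 6 bp
  [155,161): 6 bp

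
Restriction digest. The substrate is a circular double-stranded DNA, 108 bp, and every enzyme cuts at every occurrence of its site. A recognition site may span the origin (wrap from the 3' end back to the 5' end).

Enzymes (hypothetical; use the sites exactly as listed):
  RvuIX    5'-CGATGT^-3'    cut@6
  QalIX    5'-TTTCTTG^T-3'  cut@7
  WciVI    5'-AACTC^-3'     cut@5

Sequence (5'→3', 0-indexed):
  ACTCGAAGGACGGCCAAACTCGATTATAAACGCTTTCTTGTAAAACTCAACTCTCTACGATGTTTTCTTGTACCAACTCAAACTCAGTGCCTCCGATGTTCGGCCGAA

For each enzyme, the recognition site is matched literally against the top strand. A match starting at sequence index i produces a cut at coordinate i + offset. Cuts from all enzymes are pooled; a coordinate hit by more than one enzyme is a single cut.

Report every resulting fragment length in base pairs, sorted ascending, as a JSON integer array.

Scan for sites:
  RvuIX (CGATGT, off=6): starts [57, 93] → cuts [63, 99]
  QalIX (TTTCTTGT, off=7): starts [33, 63] → cuts [40, 70]
  WciVI (AACTC, off=5): starts [16, 43, 48, 74, 80, 107] → cuts [4, 21, 48, 53, 79, 85]

Pooled cuts: [4, 21, 40, 48, 53, 63, 70, 79, 85, 99]

Fragment lengths:
  4→21: 17 bp
  21→40: 19 bp
  40→48: 8 bp
  48→53: 5 bp
  53→63: 10 bp
  63→70: 7 bp
  70→79: 9 bp
  79→85: 6 bp
  85→99: 14 bp
  99→4 (wrap): 108-99+4 = 13 bp

[5,6,7,8,9,10,13,14,17,19]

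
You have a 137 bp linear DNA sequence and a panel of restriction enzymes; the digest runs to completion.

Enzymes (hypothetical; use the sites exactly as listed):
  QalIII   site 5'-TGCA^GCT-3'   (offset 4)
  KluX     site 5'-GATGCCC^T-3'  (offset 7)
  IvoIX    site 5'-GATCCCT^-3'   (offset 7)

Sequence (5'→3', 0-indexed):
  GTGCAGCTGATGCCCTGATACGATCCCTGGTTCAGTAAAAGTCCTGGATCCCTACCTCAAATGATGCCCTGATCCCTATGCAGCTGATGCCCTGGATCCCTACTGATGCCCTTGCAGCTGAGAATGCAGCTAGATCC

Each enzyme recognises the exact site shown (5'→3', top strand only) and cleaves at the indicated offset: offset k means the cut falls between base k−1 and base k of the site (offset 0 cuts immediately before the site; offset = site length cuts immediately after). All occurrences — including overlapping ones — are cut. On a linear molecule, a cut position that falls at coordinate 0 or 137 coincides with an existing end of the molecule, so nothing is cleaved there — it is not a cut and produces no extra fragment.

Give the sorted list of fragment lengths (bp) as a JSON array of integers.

[5,5,5,8,9,9,10,10,10,12,13,16,25]

Scan for sites:
  QalIII TGCAGCT/4: at [1, 78, 112, 124] ⇒ [5, 82, 116, 128]
  KluX GATGCCCT/7: at [8, 62, 85, 104] ⇒ [15, 69, 92, 111]
  IvoIX GATCCCT/7: at [21, 46, 70, 94] ⇒ [28, 53, 77, 101]

All cut coordinates (distinct, sorted): [5, 15, 28, 53, 69, 77, 82, 92, 101, 111, 116, 128]

Fragment lengths:
  [0,5): 5 bp
  [5,15): 10 bp
  [15,28): 13 bp
  [28,53): 25 bp
  [53,69): 16 bp
  [69,77): 8 bp
  [77,82): 5 bp
  [82,92): 10 bp
  [92,101): 9 bp
  [101,111): 10 bp
  [111,116): 5 bp
  [116,128): 12 bp
  [128,137): 9 bp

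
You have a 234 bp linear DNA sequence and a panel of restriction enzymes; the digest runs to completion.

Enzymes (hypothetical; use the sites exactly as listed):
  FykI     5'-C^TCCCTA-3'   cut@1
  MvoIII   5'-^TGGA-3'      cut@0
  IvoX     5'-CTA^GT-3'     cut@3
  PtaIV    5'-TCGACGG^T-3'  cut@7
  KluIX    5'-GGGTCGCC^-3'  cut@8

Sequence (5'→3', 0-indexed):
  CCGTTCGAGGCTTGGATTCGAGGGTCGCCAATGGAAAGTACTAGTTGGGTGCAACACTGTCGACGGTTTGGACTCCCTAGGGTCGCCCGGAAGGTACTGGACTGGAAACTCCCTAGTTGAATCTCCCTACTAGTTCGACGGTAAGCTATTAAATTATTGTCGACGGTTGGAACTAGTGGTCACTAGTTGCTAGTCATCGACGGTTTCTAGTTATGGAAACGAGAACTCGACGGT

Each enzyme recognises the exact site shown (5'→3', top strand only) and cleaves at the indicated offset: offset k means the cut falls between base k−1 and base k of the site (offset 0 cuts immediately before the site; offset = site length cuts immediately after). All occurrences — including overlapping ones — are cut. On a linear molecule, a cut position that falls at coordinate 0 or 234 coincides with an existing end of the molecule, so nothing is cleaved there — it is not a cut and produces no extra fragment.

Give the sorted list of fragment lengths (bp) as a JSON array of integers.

Scan for sites:
  FykI CTCCCTA/1: at [72, 108, 122] ⇒ [73, 109, 123]
  MvoIII TGGA/0: at [12, 31, 68, 97, 102, 167, 213] ⇒ [12, 31, 68, 97, 102, 167, 213]
  IvoX CTAGT/3: at [40, 112, 129, 172, 182, 189, 206] ⇒ [43, 115, 132, 175, 185, 192, 209]
  PtaIV TCGACGGT/7: at [59, 134, 159, 196, 226] ⇒ [66, 141, 166, 203, 233]
  KluIX GGGTCGCC/8: at [21, 79] ⇒ [29, 87]

All cut coordinates (distinct, sorted): [12, 29, 31, 43, 66, 68, 73, 87, 97, 102, 109, 115, 123, 132, 141, 166, 167, 175, 185, 192, 203, 209, 213, 233]

Fragment lengths:
  [0,12): 12 bp
  [12,29): 17 bp
  [29,31): 2 bp
  [31,43): 12 bp
  [43,66): 23 bp
  [66,68): 2 bp
  [68,73): 5 bp
  [73,87): 14 bp
  [87,97): 10 bp
  [97,102): 5 bp
  [102,109): 7 bp
  [109,115): 6 bp
  [115,123): 8 bp
  [123,132): 9 bp
  [132,141): 9 bp
  [141,166): 25 bp
  [166,167): 1 bp
  [167,175): 8 bp
  [175,185): 10 bp
  [185,192): 7 bp
  [192,203): 11 bp
  [203,209): 6 bp
  [209,213): 4 bp
  [213,233): 20 bp
  [233,234): 1 bp

[1,1,2,2,4,5,5,6,6,7,7,8,8,9,9,10,10,11,12,12,14,17,20,23,25]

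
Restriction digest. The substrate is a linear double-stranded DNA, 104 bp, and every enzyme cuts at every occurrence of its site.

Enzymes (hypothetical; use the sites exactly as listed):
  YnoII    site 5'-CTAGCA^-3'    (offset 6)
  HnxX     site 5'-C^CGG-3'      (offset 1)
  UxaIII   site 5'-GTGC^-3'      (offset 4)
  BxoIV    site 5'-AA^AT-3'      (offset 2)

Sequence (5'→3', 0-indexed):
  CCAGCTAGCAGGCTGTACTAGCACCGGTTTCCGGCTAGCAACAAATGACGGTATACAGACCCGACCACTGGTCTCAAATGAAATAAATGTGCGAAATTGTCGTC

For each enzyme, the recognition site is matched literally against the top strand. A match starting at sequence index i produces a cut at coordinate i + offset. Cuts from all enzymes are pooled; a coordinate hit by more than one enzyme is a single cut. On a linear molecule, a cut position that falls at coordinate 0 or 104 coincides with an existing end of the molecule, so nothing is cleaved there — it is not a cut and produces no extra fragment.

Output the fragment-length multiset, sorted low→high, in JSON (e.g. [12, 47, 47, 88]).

Scan for sites:
  YnoII CTAGCA/6: at [4, 17, 34] ⇒ [10, 23, 40]
  HnxX CCGG/1: at [23, 30] ⇒ [24, 31]
  UxaIII GTGC/4: at [88] ⇒ [92]
  BxoIV AAAT/2: at [42, 75, 80, 84, 93] ⇒ [44, 77, 82, 86, 95]

All cut coordinates (distinct, sorted): [10, 23, 24, 31, 40, 44, 77, 82, 86, 92, 95]

Fragments:
  [0,10): 10 bp
  [10,23): 13 bp
  [23,24): 1 bp
  [24,31): 7 bp
  [31,40): 9 bp
  [40,44): 4 bp
  [44,77): 33 bp
  [77,82): 5 bp
  [82,86): 4 bp
  [86,92): 6 bp
  [92,95): 3 bp
  [95,104): 9 bp

[1,3,4,4,5,6,7,9,9,10,13,33]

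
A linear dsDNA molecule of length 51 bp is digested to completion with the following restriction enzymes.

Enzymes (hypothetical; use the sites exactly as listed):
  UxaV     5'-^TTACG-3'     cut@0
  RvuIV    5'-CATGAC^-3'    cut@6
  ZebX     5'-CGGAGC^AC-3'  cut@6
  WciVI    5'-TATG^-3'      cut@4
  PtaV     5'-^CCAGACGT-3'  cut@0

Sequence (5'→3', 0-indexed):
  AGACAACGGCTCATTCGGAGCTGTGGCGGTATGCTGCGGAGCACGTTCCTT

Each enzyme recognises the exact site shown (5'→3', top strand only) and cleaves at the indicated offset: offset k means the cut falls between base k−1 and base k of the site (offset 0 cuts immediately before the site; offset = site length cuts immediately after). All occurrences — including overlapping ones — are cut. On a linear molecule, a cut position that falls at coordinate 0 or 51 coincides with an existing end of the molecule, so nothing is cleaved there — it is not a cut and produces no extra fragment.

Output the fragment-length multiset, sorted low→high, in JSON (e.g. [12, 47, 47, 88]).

Scan for sites:
  UxaV (TTACG, off=0): no sites
  RvuIV (CATGAC, off=6): no sites
  ZebX (CGGAGCAC, off=6): starts [36] → cuts [42]
  WciVI (TATG, off=4): starts [29] → cuts [33]
  PtaV (CCAGACGT, off=0): no sites

All cut coordinates (distinct, sorted): [33, 42]

Fragment lengths:
  [0,33): 33 bp
  [33,42): 9 bp
  [42,51): 9 bp

[9,9,33]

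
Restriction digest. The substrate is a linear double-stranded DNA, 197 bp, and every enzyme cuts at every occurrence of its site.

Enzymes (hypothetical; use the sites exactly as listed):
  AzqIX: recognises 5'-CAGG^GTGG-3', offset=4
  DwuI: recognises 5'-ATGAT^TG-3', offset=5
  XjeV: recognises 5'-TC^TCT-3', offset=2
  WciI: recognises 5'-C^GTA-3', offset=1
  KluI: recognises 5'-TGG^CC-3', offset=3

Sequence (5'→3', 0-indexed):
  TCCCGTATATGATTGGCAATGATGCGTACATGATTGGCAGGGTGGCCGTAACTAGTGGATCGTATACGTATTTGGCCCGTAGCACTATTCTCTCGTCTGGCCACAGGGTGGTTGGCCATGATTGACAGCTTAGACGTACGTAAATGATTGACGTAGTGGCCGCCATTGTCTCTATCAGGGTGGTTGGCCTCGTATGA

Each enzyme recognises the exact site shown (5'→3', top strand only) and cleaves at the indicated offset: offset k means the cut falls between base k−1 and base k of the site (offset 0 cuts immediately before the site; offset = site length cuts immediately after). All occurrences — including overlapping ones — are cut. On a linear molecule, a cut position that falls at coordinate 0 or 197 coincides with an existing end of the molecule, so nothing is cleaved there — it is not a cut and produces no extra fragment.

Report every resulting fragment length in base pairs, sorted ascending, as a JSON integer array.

[2,3,4,4,4,4,4,6,6,7,7,7,7,8,8,8,9,9,9,9,10,11,12,12,13,14]

Per-enzyme occurrences:
  AzqIX (CAGGGTGG, off=4): starts [37, 103, 175] → cuts [41, 107, 179]
  DwuI (ATGATTG, off=5): starts [8, 29, 117, 143] → cuts [13, 34, 122, 148]
  XjeV (TCTCT, off=2): starts [88, 168] → cuts [90, 170]
  WciI (CGTA, off=1): starts [3, 24, 46, 60, 66, 77, 134, 138, 151, 190] → cuts [4, 25, 47, 61, 67, 78, 135, 139, 152, 191]
  KluI (TGGCC, off=3): starts [42, 72, 97, 112, 156, 184] → cuts [45, 75, 100, 115, 159, 187]

Pooled cuts: [4, 13, 25, 34, 41, 45, 47, 61, 67, 75, 78, 90, 100, 107, 115, 122, 135, 139, 148, 152, 159, 170, 179, 187, 191]

Fragment lengths:
  [0,4): 4 bp
  [4,13): 9 bp
  [13,25): 12 bp
  [25,34): 9 bp
  [34,41): 7 bp
  [41,45): 4 bp
  [45,47): 2 bp
  [47,61): 14 bp
  [61,67): 6 bp
  [67,75): 8 bp
  [75,78): 3 bp
  [78,90): 12 bp
  [90,100): 10 bp
  [100,107): 7 bp
  [107,115): 8 bp
  [115,122): 7 bp
  [122,135): 13 bp
  [135,139): 4 bp
  [139,148): 9 bp
  [148,152): 4 bp
  [152,159): 7 bp
  [159,170): 11 bp
  [170,179): 9 bp
  [179,187): 8 bp
  [187,191): 4 bp
  [191,197): 6 bp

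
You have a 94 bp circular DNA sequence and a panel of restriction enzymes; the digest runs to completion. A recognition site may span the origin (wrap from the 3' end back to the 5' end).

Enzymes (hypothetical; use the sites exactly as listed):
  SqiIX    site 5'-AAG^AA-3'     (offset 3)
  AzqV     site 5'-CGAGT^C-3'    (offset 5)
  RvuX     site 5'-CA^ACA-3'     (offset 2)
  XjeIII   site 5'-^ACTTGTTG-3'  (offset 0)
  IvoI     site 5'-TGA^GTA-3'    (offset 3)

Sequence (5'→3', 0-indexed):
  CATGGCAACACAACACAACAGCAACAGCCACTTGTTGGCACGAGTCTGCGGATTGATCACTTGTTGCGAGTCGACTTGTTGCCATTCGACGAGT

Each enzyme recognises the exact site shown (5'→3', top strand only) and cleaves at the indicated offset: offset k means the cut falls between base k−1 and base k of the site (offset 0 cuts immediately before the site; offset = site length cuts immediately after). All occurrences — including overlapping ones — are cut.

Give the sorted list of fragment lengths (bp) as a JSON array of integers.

[2,5,5,6,6,7,13,13,16,21]

Per-enzyme occurrences:
  SqiIX (AAGAA, off=3): no sites
  AzqV (CGAGTC, off=5): starts [40, 66, 89] → cuts [0, 45, 71]
  RvuX (CAACA, off=2): starts [5, 10, 15, 21] → cuts [7, 12, 17, 23]
  XjeIII (ACTTGTTG, off=0): starts [29, 58, 73] → cuts [29, 58, 73]
  IvoI (TGAGTA, off=3): no sites

All cut coordinates (distinct, sorted): [0, 7, 12, 17, 23, 29, 45, 58, 71, 73]

Fragment lengths:
  0→7: 7 bp
  7→12: 5 bp
  12→17: 5 bp
  17→23: 6 bp
  23→29: 6 bp
  29→45: 16 bp
  45→58: 13 bp
  58→71: 13 bp
  71→73: 2 bp
  73→0 (wrap): 94-73+0 = 21 bp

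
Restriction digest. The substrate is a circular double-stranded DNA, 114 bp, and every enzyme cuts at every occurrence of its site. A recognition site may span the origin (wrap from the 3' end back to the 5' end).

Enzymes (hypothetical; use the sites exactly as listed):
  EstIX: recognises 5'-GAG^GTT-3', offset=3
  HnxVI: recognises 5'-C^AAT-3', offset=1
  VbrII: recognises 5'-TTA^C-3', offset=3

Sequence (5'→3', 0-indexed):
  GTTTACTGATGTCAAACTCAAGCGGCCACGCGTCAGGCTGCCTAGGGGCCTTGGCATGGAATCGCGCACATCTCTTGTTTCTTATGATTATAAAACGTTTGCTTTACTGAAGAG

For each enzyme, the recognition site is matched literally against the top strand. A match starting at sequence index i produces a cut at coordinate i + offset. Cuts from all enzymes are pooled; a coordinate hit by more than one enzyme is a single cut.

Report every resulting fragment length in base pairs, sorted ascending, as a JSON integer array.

[5,8,101]

Per-enzyme occurrences:
  EstIX (GAGGTT, off=3): starts [111] → cuts [0]
  HnxVI (CAAT, off=1): no sites
  VbrII (TTAC, off=3): starts [2, 103] → cuts [5, 106]

All cut coordinates (distinct, sorted): [0, 5, 106]

Fragment lengths:
  0→5: 5 bp
  5→106: 101 bp
  106→0 (wrap): 114-106+0 = 8 bp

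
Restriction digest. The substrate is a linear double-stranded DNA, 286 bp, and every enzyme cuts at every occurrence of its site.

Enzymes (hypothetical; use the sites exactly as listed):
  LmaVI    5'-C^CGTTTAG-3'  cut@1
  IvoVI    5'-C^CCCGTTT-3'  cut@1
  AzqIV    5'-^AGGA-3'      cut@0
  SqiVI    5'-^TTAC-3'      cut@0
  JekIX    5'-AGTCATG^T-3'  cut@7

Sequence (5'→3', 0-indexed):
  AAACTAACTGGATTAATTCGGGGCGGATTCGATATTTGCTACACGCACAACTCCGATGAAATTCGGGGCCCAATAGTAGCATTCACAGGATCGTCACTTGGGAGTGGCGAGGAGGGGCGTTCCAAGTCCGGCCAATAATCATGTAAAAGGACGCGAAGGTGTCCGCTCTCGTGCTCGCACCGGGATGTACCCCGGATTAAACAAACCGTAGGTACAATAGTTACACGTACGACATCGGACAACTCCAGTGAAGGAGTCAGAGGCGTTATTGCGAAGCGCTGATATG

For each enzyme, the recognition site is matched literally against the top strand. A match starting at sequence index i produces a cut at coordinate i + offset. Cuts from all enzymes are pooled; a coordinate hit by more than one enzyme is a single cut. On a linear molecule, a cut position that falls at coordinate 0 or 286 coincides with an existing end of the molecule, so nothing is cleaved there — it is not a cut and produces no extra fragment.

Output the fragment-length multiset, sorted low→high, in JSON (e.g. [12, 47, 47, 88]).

Site scan:
  LmaVI (CCGTTTAG, off=1): no sites
  IvoVI (CCCCGTTT, off=1): no sites
  AzqIV (AGGA, off=0): starts [86, 109, 147, 251] → cuts [86, 109, 147, 251]
  SqiVI (TTAC, off=0): starts [220] → cuts [220]
  JekIX (AGTCATGT, off=7): no sites

Pooled cuts: [86, 109, 147, 220, 251]

Fragment lengths:
  [0,86): 86 bp
  [86,109): 23 bp
  [109,147): 38 bp
  [147,220): 73 bp
  [220,251): 31 bp
  [251,286): 35 bp

[23,31,35,38,73,86]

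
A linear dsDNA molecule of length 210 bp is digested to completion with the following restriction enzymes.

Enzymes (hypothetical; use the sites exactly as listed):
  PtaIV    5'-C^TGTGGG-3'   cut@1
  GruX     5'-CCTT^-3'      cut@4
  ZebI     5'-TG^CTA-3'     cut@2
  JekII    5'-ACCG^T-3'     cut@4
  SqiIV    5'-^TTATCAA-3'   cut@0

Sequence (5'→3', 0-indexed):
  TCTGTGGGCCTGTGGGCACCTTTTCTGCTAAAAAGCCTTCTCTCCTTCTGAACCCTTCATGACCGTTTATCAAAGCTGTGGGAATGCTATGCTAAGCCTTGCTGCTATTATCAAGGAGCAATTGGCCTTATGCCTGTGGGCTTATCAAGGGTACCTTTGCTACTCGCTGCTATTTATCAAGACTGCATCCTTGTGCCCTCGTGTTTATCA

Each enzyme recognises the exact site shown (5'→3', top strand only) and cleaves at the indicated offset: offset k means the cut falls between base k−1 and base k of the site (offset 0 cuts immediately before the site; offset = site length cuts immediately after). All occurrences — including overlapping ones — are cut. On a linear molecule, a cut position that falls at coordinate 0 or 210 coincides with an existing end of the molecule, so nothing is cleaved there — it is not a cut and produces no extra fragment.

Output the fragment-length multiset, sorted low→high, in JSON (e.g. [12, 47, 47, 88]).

Site scan:
  PtaIV (CTGTGGG, off=1): starts [1, 9, 75, 133] → cuts [2, 10, 76, 134]
  GruX (CCTT, off=4): starts [18, 35, 43, 53, 96, 125, 153, 188] → cuts [22, 39, 47, 57, 100, 129, 157, 192]
  ZebI (TGCTA, off=2): starts [25, 84, 89, 102, 157, 167] → cuts [27, 86, 91, 104, 159, 169]
  JekII (ACCGT, off=4): starts [61] → cuts [65]
  SqiIV (TTATCAA, off=0): starts [66, 107, 141, 173] → cuts [66, 107, 141, 173]

All cut coordinates (distinct, sorted): [2, 10, 22, 27, 39, 47, 57, 65, 66, 76, 86, 91, 100, 104, 107, 129, 134, 141, 157, 159, 169, 173, 192]

Fragment lengths:
  [0,2): 2 bp
  [2,10): 8 bp
  [10,22): 12 bp
  [22,27): 5 bp
  [27,39): 12 bp
  [39,47): 8 bp
  [47,57): 10 bp
  [57,65): 8 bp
  [65,66): 1 bp
  [66,76): 10 bp
  [76,86): 10 bp
  [86,91): 5 bp
  [91,100): 9 bp
  [100,104): 4 bp
  [104,107): 3 bp
  [107,129): 22 bp
  [129,134): 5 bp
  [134,141): 7 bp
  [141,157): 16 bp
  [157,159): 2 bp
  [159,169): 10 bp
  [169,173): 4 bp
  [173,192): 19 bp
  [192,210): 18 bp

[1,2,2,3,4,4,5,5,5,7,8,8,8,9,10,10,10,10,12,12,16,18,19,22]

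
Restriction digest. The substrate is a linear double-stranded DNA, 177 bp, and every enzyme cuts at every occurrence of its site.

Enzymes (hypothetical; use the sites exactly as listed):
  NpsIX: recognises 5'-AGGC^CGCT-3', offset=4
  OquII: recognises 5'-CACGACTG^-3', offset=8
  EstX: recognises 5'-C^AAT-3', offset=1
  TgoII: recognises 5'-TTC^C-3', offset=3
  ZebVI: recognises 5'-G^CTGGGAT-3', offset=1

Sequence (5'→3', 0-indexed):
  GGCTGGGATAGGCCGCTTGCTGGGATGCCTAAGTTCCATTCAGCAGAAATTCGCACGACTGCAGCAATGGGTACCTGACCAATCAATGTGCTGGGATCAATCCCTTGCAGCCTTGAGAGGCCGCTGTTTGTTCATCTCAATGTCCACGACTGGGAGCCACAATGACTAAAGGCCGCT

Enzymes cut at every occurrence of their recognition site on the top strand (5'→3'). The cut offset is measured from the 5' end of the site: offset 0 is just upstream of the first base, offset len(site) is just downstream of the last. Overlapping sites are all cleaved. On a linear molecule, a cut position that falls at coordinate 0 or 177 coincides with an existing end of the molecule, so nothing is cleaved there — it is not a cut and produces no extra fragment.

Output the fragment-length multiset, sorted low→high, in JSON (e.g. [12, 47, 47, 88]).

[2,4,4,4,6,6,8,8,11,13,14,15,17,17,23,25]

Site scan:
  NpsIX AGGCCGCT/4: at [9, 117, 169] ⇒ [13, 121, 173]
  OquII CACGACTG/8: at [53, 144] ⇒ [61, 152]
  EstX CAAT/1: at [64, 79, 83, 97, 137, 159] ⇒ [65, 80, 84, 98, 138, 160]
  TgoII TTCC/3: at [33] ⇒ [36]
  ZebVI GCTGGGAT/1: at [1, 18, 89] ⇒ [2, 19, 90]

All cut coordinates (distinct, sorted): [2, 13, 19, 36, 61, 65, 80, 84, 90, 98, 121, 138, 152, 160, 173]

Fragments:
  [0,2): 2 bp
  [2,13): 11 bp
  [13,19): 6 bp
  [19,36): 17 bp
  [36,61): 25 bp
  [61,65): 4 bp
  [65,80): 15 bp
  [80,84): 4 bp
  [84,90): 6 bp
  [90,98): 8 bp
  [98,121): 23 bp
  [121,138): 17 bp
  [138,152): 14 bp
  [152,160): 8 bp
  [160,173): 13 bp
  [173,177): 4 bp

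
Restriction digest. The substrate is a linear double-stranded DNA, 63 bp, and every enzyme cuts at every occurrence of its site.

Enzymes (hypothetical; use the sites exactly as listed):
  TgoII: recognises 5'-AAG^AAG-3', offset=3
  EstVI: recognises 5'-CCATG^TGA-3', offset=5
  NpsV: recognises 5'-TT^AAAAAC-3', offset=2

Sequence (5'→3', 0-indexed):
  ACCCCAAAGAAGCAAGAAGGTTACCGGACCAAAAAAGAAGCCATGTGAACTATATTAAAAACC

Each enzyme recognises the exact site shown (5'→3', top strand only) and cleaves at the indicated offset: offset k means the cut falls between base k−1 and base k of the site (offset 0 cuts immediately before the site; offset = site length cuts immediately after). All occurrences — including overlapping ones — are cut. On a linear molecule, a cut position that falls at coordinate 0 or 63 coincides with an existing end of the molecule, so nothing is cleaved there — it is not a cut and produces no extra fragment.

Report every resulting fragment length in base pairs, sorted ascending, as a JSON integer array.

Scan for sites:
  TgoII AAGAAG/3: at [6, 13, 34] ⇒ [9, 16, 37]
  EstVI CCATGTGA/5: at [40] ⇒ [45]
  NpsV TTAAAAAC/2: at [54] ⇒ [56]

Pooled cuts: [9, 16, 37, 45, 56]

Fragments:
  [0,9): 9 bp
  [9,16): 7 bp
  [16,37): 21 bp
  [37,45): 8 bp
  [45,56): 11 bp
  [56,63): 7 bp

[7,7,8,9,11,21]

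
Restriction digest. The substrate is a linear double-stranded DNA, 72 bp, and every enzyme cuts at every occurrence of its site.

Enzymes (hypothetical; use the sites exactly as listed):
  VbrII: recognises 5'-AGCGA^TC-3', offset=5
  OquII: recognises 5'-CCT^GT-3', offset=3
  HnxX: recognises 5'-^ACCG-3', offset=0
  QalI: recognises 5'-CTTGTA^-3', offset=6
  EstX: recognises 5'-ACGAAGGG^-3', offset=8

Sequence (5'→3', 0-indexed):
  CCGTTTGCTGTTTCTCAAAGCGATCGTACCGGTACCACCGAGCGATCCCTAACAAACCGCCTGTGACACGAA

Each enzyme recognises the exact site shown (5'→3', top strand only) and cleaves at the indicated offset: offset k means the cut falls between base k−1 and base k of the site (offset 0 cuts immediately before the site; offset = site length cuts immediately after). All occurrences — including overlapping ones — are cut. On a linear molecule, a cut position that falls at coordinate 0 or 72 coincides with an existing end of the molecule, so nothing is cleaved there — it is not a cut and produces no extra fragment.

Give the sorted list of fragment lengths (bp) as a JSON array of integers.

Scan for sites:
  VbrII (AGCGATC, off=5): starts [18, 40] → cuts [23, 45]
  OquII (CCTGT, off=3): starts [59] → cuts [62]
  HnxX (ACCG, off=0): starts [27, 36, 55] → cuts [27, 36, 55]
  QalI (CTTGTA, off=6): no sites
  EstX (ACGAAGGG, off=8): no sites

All cut coordinates (distinct, sorted): [23, 27, 36, 45, 55, 62]

Fragments:
  [0,23): 23 bp
  [23,27): 4 bp
  [27,36): 9 bp
  [36,45): 9 bp
  [45,55): 10 bp
  [55,62): 7 bp
  [62,72): 10 bp

[4,7,9,9,10,10,23]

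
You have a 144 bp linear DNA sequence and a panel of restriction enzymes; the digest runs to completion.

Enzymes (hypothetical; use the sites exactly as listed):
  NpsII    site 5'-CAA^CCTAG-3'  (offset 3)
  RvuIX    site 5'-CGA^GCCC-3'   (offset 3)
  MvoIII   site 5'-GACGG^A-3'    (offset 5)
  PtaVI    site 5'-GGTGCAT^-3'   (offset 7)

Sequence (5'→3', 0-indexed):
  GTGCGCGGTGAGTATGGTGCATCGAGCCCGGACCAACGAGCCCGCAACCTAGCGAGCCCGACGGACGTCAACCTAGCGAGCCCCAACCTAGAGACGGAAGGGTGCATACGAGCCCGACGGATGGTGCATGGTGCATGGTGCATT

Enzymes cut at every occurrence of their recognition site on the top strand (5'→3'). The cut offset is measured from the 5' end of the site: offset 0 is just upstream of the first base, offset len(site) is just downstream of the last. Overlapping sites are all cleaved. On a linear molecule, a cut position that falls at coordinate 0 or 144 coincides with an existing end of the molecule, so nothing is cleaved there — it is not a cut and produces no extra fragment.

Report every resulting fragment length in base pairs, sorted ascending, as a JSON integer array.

Site scan:
  NpsII (CAACCTAG, off=3): starts [44, 68, 83] → cuts [47, 71, 86]
  RvuIX (CGAGCCC, off=3): starts [22, 36, 52, 76, 108] → cuts [25, 39, 55, 79, 111]
  MvoIII (GACGGA, off=5): starts [59, 92, 115] → cuts [64, 97, 120]
  PtaVI (GGTGCAT, off=7): starts [15, 100, 122, 129, 136] → cuts [22, 107, 129, 136, 143]

All cut coordinates (distinct, sorted): [22, 25, 39, 47, 55, 64, 71, 79, 86, 97, 107, 111, 120, 129, 136, 143]

Fragments:
  [0,22): 22 bp
  [22,25): 3 bp
  [25,39): 14 bp
  [39,47): 8 bp
  [47,55): 8 bp
  [55,64): 9 bp
  [64,71): 7 bp
  [71,79): 8 bp
  [79,86): 7 bp
  [86,97): 11 bp
  [97,107): 10 bp
  [107,111): 4 bp
  [111,120): 9 bp
  [120,129): 9 bp
  [129,136): 7 bp
  [136,143): 7 bp
  [143,144): 1 bp

[1,3,4,7,7,7,7,8,8,8,9,9,9,10,11,14,22]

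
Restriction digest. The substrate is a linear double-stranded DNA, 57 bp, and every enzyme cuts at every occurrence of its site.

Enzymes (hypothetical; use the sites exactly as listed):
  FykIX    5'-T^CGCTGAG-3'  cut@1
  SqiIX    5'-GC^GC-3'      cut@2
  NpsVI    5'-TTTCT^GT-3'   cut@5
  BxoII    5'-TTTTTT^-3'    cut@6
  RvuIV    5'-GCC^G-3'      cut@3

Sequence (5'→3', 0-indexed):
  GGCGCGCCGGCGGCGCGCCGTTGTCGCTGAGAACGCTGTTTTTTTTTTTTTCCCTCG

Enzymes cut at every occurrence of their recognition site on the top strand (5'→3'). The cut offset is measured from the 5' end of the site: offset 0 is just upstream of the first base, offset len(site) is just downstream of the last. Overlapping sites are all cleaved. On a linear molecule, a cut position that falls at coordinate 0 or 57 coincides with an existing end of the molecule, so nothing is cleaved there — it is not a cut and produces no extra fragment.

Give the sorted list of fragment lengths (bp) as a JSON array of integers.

Scan for sites:
  FykIX (TCGCTGAG, off=1): starts [23] → cuts [24]
  SqiIX (GCGC, off=2): starts [1, 3, 12, 14] → cuts [3, 5, 14, 16]
  NpsVI (TTTCTGT, off=5): no sites
  BxoII (TTTTTT, off=6): starts [38, 39, 40, 41, 42, 43, 44, 45] → cuts [44, 45, 46, 47, 48, 49, 50, 51]
  RvuIV (GCCG, off=3): starts [5, 16] → cuts [8, 19]

Pooled cuts: [3, 5, 8, 14, 16, 19, 24, 44, 45, 46, 47, 48, 49, 50, 51]

Fragments:
  [0,3): 3 bp
  [3,5): 2 bp
  [5,8): 3 bp
  [8,14): 6 bp
  [14,16): 2 bp
  [16,19): 3 bp
  [19,24): 5 bp
  [24,44): 20 bp
  [44,45): 1 bp
  [45,46): 1 bp
  [46,47): 1 bp
  [47,48): 1 bp
  [48,49): 1 bp
  [49,50): 1 bp
  [50,51): 1 bp
  [51,57): 6 bp

[1,1,1,1,1,1,1,2,2,3,3,3,5,6,6,20]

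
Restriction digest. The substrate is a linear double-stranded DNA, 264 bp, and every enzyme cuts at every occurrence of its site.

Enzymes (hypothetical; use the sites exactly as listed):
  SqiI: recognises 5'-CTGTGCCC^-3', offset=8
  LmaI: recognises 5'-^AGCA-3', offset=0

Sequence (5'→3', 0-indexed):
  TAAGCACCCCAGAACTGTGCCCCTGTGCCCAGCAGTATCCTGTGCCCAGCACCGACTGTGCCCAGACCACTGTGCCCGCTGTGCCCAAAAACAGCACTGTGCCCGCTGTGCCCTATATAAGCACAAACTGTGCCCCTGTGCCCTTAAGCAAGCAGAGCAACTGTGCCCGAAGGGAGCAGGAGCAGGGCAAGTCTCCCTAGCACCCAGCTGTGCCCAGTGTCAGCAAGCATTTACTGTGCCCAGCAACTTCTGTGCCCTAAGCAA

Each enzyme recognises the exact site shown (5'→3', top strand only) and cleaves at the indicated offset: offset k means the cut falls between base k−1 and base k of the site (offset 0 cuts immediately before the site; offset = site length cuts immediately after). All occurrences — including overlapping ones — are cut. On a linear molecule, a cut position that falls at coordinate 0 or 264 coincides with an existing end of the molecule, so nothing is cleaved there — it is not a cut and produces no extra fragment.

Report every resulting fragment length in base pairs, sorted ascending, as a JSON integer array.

[2,2,3,4,4,5,5,6,6,6,6,6,8,8,9,9,12,13,14,16,16,16,16,17,17,18,20]

Per-enzyme occurrences:
  SqiI (CTGTGCCC, off=8): starts [14, 22, 39, 55, 69, 78, 96, 105, 127, 135, 160, 207, 233, 249] → cuts [22, 30, 47, 63, 77, 86, 104, 113, 135, 143, 168, 215, 241, 257]
  LmaI (AGCA, off=0): starts [2, 30, 47, 92, 119, 146, 150, 155, 174, 180, 198, 221, 225, 241, 259] → cuts [2, 30, 47, 92, 119, 146, 150, 155, 174, 180, 198, 221, 225, 241, 259]

All cut coordinates (distinct, sorted): [2, 22, 30, 47, 63, 77, 86, 92, 104, 113, 119, 135, 143, 146, 150, 155, 168, 174, 180, 198, 215, 221, 225, 241, 257, 259]

Fragment lengths:
  [0,2): 2 bp
  [2,22): 20 bp
  [22,30): 8 bp
  [30,47): 17 bp
  [47,63): 16 bp
  [63,77): 14 bp
  [77,86): 9 bp
  [86,92): 6 bp
  [92,104): 12 bp
  [104,113): 9 bp
  [113,119): 6 bp
  [119,135): 16 bp
  [135,143): 8 bp
  [143,146): 3 bp
  [146,150): 4 bp
  [150,155): 5 bp
  [155,168): 13 bp
  [168,174): 6 bp
  [174,180): 6 bp
  [180,198): 18 bp
  [198,215): 17 bp
  [215,221): 6 bp
  [221,225): 4 bp
  [225,241): 16 bp
  [241,257): 16 bp
  [257,259): 2 bp
  [259,264): 5 bp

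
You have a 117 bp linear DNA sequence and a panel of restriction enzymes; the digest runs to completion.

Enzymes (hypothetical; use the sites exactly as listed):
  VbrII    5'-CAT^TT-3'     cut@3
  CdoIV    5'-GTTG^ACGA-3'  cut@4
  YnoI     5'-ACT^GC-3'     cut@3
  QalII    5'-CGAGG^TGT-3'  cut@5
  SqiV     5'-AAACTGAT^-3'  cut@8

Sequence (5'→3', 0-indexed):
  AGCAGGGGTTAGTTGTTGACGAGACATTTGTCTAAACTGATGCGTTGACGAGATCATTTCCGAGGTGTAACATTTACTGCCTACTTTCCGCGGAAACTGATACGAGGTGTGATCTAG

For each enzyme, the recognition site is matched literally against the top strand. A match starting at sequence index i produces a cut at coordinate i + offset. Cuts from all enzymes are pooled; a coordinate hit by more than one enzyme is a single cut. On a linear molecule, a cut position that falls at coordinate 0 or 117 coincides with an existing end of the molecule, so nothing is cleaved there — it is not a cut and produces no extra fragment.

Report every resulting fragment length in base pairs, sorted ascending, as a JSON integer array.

[5,6,6,8,8,9,10,10,14,18,23]

Per-enzyme occurrences:
  VbrII (CATTT, off=3): starts [24, 54, 70] → cuts [27, 57, 73]
  CdoIV (GTTGACGA, off=4): starts [14, 43] → cuts [18, 47]
  YnoI (ACTGC, off=3): starts [75] → cuts [78]
  QalII (CGAGGTGT, off=5): starts [60, 102] → cuts [65, 107]
  SqiV (AAACTGAT, off=8): starts [33, 93] → cuts [41, 101]

Pooled cuts: [18, 27, 41, 47, 57, 65, 73, 78, 101, 107]

Fragment lengths:
  [0,18): 18 bp
  [18,27): 9 bp
  [27,41): 14 bp
  [41,47): 6 bp
  [47,57): 10 bp
  [57,65): 8 bp
  [65,73): 8 bp
  [73,78): 5 bp
  [78,101): 23 bp
  [101,107): 6 bp
  [107,117): 10 bp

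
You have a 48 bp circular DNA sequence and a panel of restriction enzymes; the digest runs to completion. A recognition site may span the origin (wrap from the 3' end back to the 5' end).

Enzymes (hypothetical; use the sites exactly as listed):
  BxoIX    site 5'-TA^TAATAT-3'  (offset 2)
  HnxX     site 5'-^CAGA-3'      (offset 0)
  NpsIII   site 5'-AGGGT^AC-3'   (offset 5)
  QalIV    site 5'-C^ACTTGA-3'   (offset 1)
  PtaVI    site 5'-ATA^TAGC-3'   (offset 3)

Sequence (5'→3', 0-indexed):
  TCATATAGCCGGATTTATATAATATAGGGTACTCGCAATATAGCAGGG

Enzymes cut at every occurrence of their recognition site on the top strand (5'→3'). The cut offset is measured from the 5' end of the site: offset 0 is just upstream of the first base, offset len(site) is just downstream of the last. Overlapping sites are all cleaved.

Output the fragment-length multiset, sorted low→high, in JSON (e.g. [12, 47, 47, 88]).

[10,11,13,14]

Per-enzyme occurrences:
  BxoIX TATAATAT/2: at [17] ⇒ [19]
  HnxX (CAGA, off=0): no sites
  NpsIII AGGGTAC/5: at [25] ⇒ [30]
  QalIV (CACTTGA, off=1): no sites
  PtaVI ATATAGC/3: at [2, 37] ⇒ [5, 40]

All cut coordinates (distinct, sorted): [5, 19, 30, 40]

Fragment lengths:
  5→19: 14 bp
  19→30: 11 bp
  30→40: 10 bp
  40→5 (wrap): 48-40+5 = 13 bp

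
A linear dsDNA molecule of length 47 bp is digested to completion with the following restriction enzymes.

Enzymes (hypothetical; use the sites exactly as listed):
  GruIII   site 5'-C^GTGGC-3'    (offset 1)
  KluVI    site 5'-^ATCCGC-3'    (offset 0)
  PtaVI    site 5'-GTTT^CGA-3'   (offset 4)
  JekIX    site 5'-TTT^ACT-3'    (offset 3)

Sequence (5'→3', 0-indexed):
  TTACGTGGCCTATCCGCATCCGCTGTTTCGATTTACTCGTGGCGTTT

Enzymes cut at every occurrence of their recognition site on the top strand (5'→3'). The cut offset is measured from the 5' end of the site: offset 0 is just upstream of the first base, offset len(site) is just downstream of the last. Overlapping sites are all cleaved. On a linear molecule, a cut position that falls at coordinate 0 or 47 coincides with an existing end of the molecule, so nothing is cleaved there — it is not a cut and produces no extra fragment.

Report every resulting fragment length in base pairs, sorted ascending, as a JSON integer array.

[4,4,6,6,7,9,11]

Per-enzyme occurrences:
  GruIII (CGTGGC, off=1): starts [3, 37] → cuts [4, 38]
  KluVI (ATCCGC, off=0): starts [11, 17] → cuts [11, 17]
  PtaVI (GTTTCGA, off=4): starts [24] → cuts [28]
  JekIX (TTTACT, off=3): starts [31] → cuts [34]

All cut coordinates (distinct, sorted): [4, 11, 17, 28, 34, 38]

Fragment lengths:
  [0,4): 4 bp
  [4,11): 7 bp
  [11,17): 6 bp
  [17,28): 11 bp
  [28,34): 6 bp
  [34,38): 4 bp
  [38,47): 9 bp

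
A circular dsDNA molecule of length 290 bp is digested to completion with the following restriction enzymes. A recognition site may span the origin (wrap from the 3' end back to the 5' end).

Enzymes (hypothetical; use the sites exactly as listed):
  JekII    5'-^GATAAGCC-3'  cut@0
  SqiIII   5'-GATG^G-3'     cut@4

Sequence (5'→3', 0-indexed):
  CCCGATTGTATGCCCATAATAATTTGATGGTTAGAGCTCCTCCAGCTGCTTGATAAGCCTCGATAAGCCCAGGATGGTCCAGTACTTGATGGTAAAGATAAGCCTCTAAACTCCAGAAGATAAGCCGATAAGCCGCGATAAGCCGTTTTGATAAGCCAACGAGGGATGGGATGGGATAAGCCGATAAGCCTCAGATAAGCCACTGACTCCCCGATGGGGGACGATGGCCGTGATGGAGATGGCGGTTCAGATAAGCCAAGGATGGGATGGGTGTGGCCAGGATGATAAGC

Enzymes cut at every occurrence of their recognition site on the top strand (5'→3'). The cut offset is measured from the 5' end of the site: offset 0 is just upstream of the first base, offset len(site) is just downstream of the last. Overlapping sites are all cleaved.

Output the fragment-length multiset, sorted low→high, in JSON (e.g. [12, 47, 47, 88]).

[1,5,5,5,6,8,8,8,9,10,10,10,11,13,14,15,15,15,19,22,22,23,36]

Site scan:
  JekII GATAAGCC/0: at [51, 61, 96, 118, 126, 136, 149, 174, 182, 193, 249, 283] ⇒ [51, 61, 96, 118, 126, 136, 149, 174, 182, 193, 249, 283]
  SqiIII GATGG/4: at [25, 72, 87, 164, 169, 212, 222, 231, 237, 260, 265] ⇒ [29, 76, 91, 168, 173, 216, 226, 235, 241, 264, 269]

Pooled cuts: [29, 51, 61, 76, 91, 96, 118, 126, 136, 149, 168, 173, 174, 182, 193, 216, 226, 235, 241, 249, 264, 269, 283]

Fragment lengths:
  29→51: 22 bp
  51→61: 10 bp
  61→76: 15 bp
  76→91: 15 bp
  91→96: 5 bp
  96→118: 22 bp
  118→126: 8 bp
  126→136: 10 bp
  136→149: 13 bp
  149→168: 19 bp
  168→173: 5 bp
  173→174: 1 bp
  174→182: 8 bp
  182→193: 11 bp
  193→216: 23 bp
  216→226: 10 bp
  226→235: 9 bp
  235→241: 6 bp
  241→249: 8 bp
  249→264: 15 bp
  264→269: 5 bp
  269→283: 14 bp
  283→29 (wrap): 290-283+29 = 36 bp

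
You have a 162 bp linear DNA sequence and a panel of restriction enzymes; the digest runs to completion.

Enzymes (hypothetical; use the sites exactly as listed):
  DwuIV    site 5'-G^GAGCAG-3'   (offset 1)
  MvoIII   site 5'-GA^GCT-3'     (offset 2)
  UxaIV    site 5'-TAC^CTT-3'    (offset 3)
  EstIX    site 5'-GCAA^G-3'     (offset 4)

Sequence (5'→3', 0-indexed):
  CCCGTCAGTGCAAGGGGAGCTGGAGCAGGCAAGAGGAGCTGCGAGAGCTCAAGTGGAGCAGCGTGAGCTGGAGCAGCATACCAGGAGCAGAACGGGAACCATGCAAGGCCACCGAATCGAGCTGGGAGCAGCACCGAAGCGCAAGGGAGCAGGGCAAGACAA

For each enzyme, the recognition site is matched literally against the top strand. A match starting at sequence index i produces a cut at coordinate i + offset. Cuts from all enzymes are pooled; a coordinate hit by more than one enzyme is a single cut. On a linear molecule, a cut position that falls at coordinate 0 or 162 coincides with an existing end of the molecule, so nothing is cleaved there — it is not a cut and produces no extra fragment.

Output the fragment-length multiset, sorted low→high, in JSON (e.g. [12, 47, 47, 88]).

Scan for sites:
  DwuIV GGAGCAG/1: at [21, 54, 69, 83, 124, 145] ⇒ [22, 55, 70, 84, 125, 146]
  MvoIII GAGCT/2: at [16, 35, 44, 64, 118] ⇒ [18, 37, 46, 66, 120]
  UxaIV (TACCTT, off=3): no sites
  EstIX GCAAG/4: at [9, 28, 102, 140, 153] ⇒ [13, 32, 106, 144, 157]

Pooled cuts: [13, 18, 22, 32, 37, 46, 55, 66, 70, 84, 106, 120, 125, 144, 146, 157]

Fragments:
  [0,13): 13 bp
  [13,18): 5 bp
  [18,22): 4 bp
  [22,32): 10 bp
  [32,37): 5 bp
  [37,46): 9 bp
  [46,55): 9 bp
  [55,66): 11 bp
  [66,70): 4 bp
  [70,84): 14 bp
  [84,106): 22 bp
  [106,120): 14 bp
  [120,125): 5 bp
  [125,144): 19 bp
  [144,146): 2 bp
  [146,157): 11 bp
  [157,162): 5 bp

[2,4,4,5,5,5,5,9,9,10,11,11,13,14,14,19,22]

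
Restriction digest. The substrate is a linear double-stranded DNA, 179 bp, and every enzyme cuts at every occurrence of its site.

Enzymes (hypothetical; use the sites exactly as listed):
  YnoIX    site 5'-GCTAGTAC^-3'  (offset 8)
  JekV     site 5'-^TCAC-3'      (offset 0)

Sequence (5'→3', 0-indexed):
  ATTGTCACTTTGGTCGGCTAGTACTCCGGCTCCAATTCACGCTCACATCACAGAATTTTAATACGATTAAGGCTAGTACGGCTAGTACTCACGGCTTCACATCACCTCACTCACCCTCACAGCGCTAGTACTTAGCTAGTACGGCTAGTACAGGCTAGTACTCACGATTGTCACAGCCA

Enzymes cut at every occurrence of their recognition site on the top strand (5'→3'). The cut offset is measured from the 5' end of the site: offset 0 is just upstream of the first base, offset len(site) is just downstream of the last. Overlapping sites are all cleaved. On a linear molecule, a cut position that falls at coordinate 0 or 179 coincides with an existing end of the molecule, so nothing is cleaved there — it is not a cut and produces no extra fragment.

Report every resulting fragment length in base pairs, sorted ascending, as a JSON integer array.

Site scan:
  YnoIX (GCTAGTAC, off=8): starts [16, 71, 80, 123, 134, 143, 153] → cuts [24, 79, 88, 131, 142, 151, 161]
  JekV (TCAC, off=0): starts [4, 36, 42, 47, 88, 96, 101, 106, 110, 116, 161, 170] → cuts [4, 36, 42, 47, 88, 96, 101, 106, 110, 116, 161, 170]

Pooled cuts: [4, 24, 36, 42, 47, 79, 88, 96, 101, 106, 110, 116, 131, 142, 151, 161, 170]

Fragments:
  [0,4): 4 bp
  [4,24): 20 bp
  [24,36): 12 bp
  [36,42): 6 bp
  [42,47): 5 bp
  [47,79): 32 bp
  [79,88): 9 bp
  [88,96): 8 bp
  [96,101): 5 bp
  [101,106): 5 bp
  [106,110): 4 bp
  [110,116): 6 bp
  [116,131): 15 bp
  [131,142): 11 bp
  [142,151): 9 bp
  [151,161): 10 bp
  [161,170): 9 bp
  [170,179): 9 bp

[4,4,5,5,5,6,6,8,9,9,9,9,10,11,12,15,20,32]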